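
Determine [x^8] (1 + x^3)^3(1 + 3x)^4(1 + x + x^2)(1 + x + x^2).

2142

(1 + x^3)^3 has coefficients 1,0,0,3,0,0,3,0,0 for degrees 0…8.
(1 + 3x)^4 has coefficients 1,12,54,108,81,0,0,0,0 for degrees 0…8.
Multiplying by (1 + x + x^2) gives running coefficients 1,13,67,174,243,189,81,0,0 for degrees 0…8.
Finally multiplying by (1 + x + x^2), the product of all factors after the first has coefficients 1,14,81,254,484,606,513,270,81 for degrees 0…8.
[x^8] = 1·81 + 3·606 + 3·81 = 2142.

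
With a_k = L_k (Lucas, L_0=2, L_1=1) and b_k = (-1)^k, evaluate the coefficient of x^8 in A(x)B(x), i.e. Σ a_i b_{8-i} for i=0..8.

The convolution is the x^8 coefficient of A(x)B(x).
Σ = 2·1 + 1·(-1) + 3·1 + 4·(-1) + 7·1 + 11·(-1) + 18·1 + 29·(-1) + 47·1 = 32.

32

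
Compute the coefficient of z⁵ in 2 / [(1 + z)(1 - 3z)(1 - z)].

Partial fractions give a closed form: a_n = (1/4)·(-1)^n + (9/4)·3^n + (-1/2)·1^n.
At n = 5: a_5 = 546.

546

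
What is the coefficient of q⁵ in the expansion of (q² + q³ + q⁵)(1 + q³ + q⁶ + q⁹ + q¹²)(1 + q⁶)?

(q² + q³ + q⁵) has coefficients 0,0,1,1,0,1 for degrees 0…5.
(1 + q³ + q⁶ + q⁹ + q¹²) has coefficients 1,0,0,1,0,0 for degrees 0…5.
Finally multiplying by (1 + q⁶), the product of all factors after the first has coefficients 1,0,0,1,0,0 for degrees 0…5.
[q⁵] = 1·1 + 1·0 + 1·1 = 2.

2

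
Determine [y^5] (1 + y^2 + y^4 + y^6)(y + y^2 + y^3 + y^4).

(1 + y^2 + y^4 + y^6) has coefficients 1,0,1,0,1,0 for degrees 0…5.
(y + y^2 + y^3 + y^4) has coefficients 0,1,1,1,1,0 for degrees 0…5.
[y^5] = 1·0 + 1·1 + 1·1 = 2.

2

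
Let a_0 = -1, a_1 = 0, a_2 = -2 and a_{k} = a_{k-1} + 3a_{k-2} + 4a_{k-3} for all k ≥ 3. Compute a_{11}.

-13494

The ordinary generating function has denominator 1 - q - 3q^2 - 4q^3.
Iterating the recurrence: a_0,…,a_{11} = -1, 0, -2, -6, -12, -38, -98, -260, -706, -1878, -5036, -13494.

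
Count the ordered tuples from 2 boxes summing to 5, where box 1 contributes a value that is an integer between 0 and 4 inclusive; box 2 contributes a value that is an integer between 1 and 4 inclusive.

The generating function for the choices is (1 + z + z² + z³ + z⁴)·(z + z² + z³ + z⁴); the count is [z⁵].
(1 + z + z² + z³ + z⁴) has coefficients 1,1,1,1,1 for degrees 0…4.
(z + z² + z³ + z⁴) has coefficients 0,1,1,1,1,0 for degrees 0…5.
[z⁵] = 1·0 + 1·1 + 1·1 + 1·1 + 1·1 = 4.

4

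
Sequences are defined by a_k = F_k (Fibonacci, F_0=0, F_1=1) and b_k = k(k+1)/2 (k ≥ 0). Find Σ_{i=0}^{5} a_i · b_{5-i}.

This is [x^5] in the product of the two ordinary generating functions.
Σ = 0·15 + 1·10 + 1·6 + 2·3 + 3·1 + 5·0 = 25.

25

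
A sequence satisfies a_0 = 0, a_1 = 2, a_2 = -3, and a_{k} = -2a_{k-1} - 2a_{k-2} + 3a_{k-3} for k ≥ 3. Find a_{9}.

The ordinary generating function has denominator 1 + 2y + 2y^2 - 3y^3.
Iterating the recurrence: a_0,…,a_{9} = 0, 2, -3, 2, 8, -29, 48, -14, -155, 482.

482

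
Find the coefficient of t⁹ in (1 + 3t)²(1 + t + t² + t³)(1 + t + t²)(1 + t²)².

(1 + 3t)² has coefficients 1,6,9 for degrees 0…2.
(1 + t + t² + t³) has coefficients 1,1,1,1,0,0,0,0,0,0 for degrees 0…9.
Multiplying by (1 + t + t²) gives running coefficients 1,2,3,3,2,1,0,0,0,0 for degrees 0…9.
Finally multiplying by (1 + t²)², the product of all factors after the first has coefficients 1,2,5,7,9,9,7,5,2,1 for degrees 0…9.
[t⁹] = 1·1 + 6·2 + 9·5 = 58.

58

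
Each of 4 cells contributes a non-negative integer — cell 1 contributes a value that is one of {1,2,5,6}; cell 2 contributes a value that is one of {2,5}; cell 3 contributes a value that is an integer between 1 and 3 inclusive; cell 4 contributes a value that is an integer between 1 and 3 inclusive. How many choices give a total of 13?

The generating function for the choices is (y + y² + y⁵ + y⁶)·(y² + y⁵)·(y + y² + y³)·(y + y² + y³); the count is [y¹³].
(y + y² + y⁵ + y⁶) has coefficients 0,1,1,0,0,1,1 for degrees 0…6.
(y² + y⁵) has coefficients 0,0,1,0,0,1,0,0,0,0,0,0,0,0 for degrees 0…13.
Multiplying by (y + y² + y³) gives running coefficients 0,0,0,1,1,1,1,1,1,0,0,0,0,0 for degrees 0…13.
Finally multiplying by (y + y² + y³), the product of all factors after the first has coefficients 0,0,0,0,1,2,3,3,3,3,2,1,0,0 for degrees 0…13.
[y¹³] = 1·0 + 1·1 + 1·3 + 1·3 = 7.

7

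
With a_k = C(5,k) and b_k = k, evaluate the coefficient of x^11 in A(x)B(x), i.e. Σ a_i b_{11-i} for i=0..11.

The convolution is the t^11 coefficient of A(t)B(t).
Σ = 1·11 + 5·10 + 10·9 + 10·8 + 5·7 + 1·6 + 0·5 + 0·4 + 0·3 + 0·2 + 0·1 + 0·0 = 272.

272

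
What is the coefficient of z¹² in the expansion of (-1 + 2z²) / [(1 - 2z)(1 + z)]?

-1365

The denominator gives the recurrence a_n = a_(n−1) + 2a_(n−2) for n ≥ 3; the numerator fixes a_0 = -1, a_1 = -1, a_2 = -1.
Iterating: -1, -1, -1, -3, -5, -11, -21, -43, -85, -171, -341, -683, -1365, so a_12 = -1365.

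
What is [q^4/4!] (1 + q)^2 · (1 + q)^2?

The EGF product rule gives c_4 = Σ_{k_1+k_2=4} C(4; k_1,k_2) · ∏ g_i(k_i), where (1+q)^2 gives the falling factorial (2)_k; (1+q)^2 gives the falling factorial (2)_k.
g_1(k) for k = 0…4: 1, 2, 2, 0, 0.
g_2(k) for k = 0…4: 1, 2, 2, 0, 0.
c_4 = Σ_k C(4,k)·g_1(k)·g_2(4−k) = 6·2·2 = 24.

24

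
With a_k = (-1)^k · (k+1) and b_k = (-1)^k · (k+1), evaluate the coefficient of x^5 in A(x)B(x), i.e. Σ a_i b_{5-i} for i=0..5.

-56

This is [x^5] in the product of the two ordinary generating functions.
Σ = 1·(-6) − 2·5 + 3·(-4) − 4·3 + 5·(-2) − 6·1 = -56.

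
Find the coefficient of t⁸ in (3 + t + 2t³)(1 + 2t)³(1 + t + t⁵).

(3 + t + 2t³) has coefficients 3,1,0,2 for degrees 0…3.
(1 + 2t)³ has coefficients 1,6,12,8,0,0,0,0,0 for degrees 0…8.
Finally multiplying by (1 + t + t⁵), the product of all factors after the first has coefficients 1,7,18,20,8,1,6,12,8 for degrees 0…8.
[t⁸] = 3·8 + 1·12 + 2·1 = 38.

38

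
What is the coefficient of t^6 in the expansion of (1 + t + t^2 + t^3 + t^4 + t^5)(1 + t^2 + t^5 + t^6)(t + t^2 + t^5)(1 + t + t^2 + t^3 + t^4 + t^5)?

21

(1 + t + t^2 + t^3 + t^4 + t^5) has coefficients 1,1,1,1,1,1 for degrees 0…5.
(1 + t^2 + t^5 + t^6) has coefficients 1,0,1,0,0,1,1 for degrees 0…6.
Multiplying by (t + t^2 + t^5) gives running coefficients 0,1,1,1,1,1,1 for degrees 0…6.
Finally multiplying by (1 + t + t^2 + t^3 + t^4 + t^5), the product of all factors after the first has coefficients 0,1,2,3,4,5,6 for degrees 0…6.
[t^6] = 1·6 + 1·5 + 1·4 + 1·3 + 1·2 + 1·1 = 21.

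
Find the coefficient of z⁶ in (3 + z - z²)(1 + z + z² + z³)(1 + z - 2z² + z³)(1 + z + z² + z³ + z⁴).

(3 + z - z²) has coefficients 3,1,-1 for degrees 0…2.
(1 + z + z² + z³) has coefficients 1,1,1,1,0,0,0 for degrees 0…6.
Multiplying by (1 + z - 2z² + z³) gives running coefficients 1,2,0,1,0,-1,1 for degrees 0…6.
Finally multiplying by (1 + z + z² + z³ + z⁴), the product of all factors after the first has coefficients 1,3,3,4,4,2,1 for degrees 0…6.
[z⁶] = 3·1 + 1·2 − 1·4 = 1.

1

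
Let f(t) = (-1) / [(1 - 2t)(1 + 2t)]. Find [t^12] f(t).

The denominator gives the recurrence a_n = 4a_(n−2) for n ≥ 2; the numerator fixes a_0 = -1, a_1 = 0.
Iterating: -1, 0, -4, 0, -16, 0, -64, 0, -256, 0, -1024, 0, -4096, so a_12 = -4096.

-4096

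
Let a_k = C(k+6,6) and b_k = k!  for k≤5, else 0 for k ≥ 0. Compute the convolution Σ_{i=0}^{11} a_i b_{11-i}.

200476

This is [x^11] in the product of the two ordinary generating functions.
Σ = 1·0 + 7·0 + 28·0 + 84·0 + 210·0 + 462·0 + 924·120 + 1716·24 + 3003·6 + 5005·2 + 8008·1 + 12376·1 = 200476.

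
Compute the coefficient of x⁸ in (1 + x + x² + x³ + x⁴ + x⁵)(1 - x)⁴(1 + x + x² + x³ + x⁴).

-1

(1 + x + x² + x³ + x⁴ + x⁵) has coefficients 1,1,1,1,1,1 for degrees 0…5.
(1 - x)⁴ has coefficients 1,-4,6,-4,1,0,0,0,0 for degrees 0…8.
Finally multiplying by (1 + x + x² + x³ + x⁴), the product of all factors after the first has coefficients 1,-3,3,-1,0,-1,3,-3,1 for degrees 0…8.
[x⁸] = 1·1 + 1·(-3) + 1·3 + 1·(-1) + 1·0 + 1·(-1) = -1.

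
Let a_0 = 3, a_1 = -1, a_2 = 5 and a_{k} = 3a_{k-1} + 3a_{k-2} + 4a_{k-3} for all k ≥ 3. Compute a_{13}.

22369619

The ordinary generating function has denominator 1 - 3z - 3z^2 - 4z^3.
Iterating the recurrence: a_0,…,a_{13} = 3, -1, 5, 24, 83, 341, 1368, 5459, 21845, 87384, 349523, 1398101, 5592408, 22369619.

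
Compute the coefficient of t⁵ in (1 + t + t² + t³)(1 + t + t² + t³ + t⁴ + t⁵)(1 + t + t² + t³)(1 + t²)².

(1 + t + t² + t³) has coefficients 1,1,1,1 for degrees 0…3.
(1 + t + t² + t³ + t⁴ + t⁵) has coefficients 1,1,1,1,1,1 for degrees 0…5.
Multiplying by (1 + t + t² + t³) gives running coefficients 1,2,3,4,4,4 for degrees 0…5.
Finally multiplying by (1 + t²)², the product of all factors after the first has coefficients 1,2,5,8,11,14 for degrees 0…5.
[t⁵] = 1·14 + 1·11 + 1·8 + 1·5 = 38.

38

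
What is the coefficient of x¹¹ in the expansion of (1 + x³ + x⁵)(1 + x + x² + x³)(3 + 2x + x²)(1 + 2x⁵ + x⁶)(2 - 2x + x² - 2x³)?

-28

(1 + x³ + x⁵) has coefficients 1,0,0,1,0,1 for degrees 0…5.
(1 + x + x² + x³) has coefficients 1,1,1,1,0,0,0,0,0,0,0,0 for degrees 0…11.
Multiplying by (3 + 2x + x²) gives running coefficients 3,5,6,6,3,1,0,0,0,0,0,0 for degrees 0…11.
Multiplying by (1 + 2x⁵ + x⁶) gives running coefficients 3,5,6,6,3,7,13,17,18,12,5,1 for degrees 0…11.
Finally multiplying by (2 - 2x + x² - 2x³), the product of all factors after the first has coefficients 6,4,5,-1,-10,2,3,9,1,-21,-30,-32 for degrees 0…11.
[x¹¹] = 1·(-32) + 1·1 + 1·3 = -28.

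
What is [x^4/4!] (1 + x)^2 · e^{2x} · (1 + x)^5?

The EGF product rule gives c_4 = Σ_{k_1+k_2+k_3=4} C(4; k_1,k_2,k_3) · ∏ g_i(k_i), where (1+x)^2 gives the falling factorial (2)_k; e^{2x} gives (2)^k; (1+x)^5 gives the falling factorial (5)_k.
g_1(k) for k = 0…4: 1, 2, 2, 0, 0.
g_2(k) for k = 0…4: 1, 2, 4, 8, 16.
g_3(k) for k = 0…4: 1, 5, 20, 60, 120.
First combine the last two factors: h(k) = Σ_j C(k,j)·g_2(j)·g_3(k−j) for k = 0…4: 1, 7, 44, 248, 1256.
c_4 = Σ_k C(4,k)·g_1(k)·h(4−k) = 1·1·1256 + 4·2·248 + 6·2·44 = 1256 + 1984 + 528 = 3768.

3768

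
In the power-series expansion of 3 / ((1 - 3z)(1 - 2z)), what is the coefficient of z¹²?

4758393

Partial fractions give a closed form: a_n = (9)·3^n + (-6)·2^n.
At n = 12: a_12 = 4758393.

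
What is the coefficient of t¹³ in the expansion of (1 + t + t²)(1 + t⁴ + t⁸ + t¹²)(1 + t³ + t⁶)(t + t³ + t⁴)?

7

(1 + t + t²) has coefficients 1,1,1 for degrees 0…2.
(1 + t⁴ + t⁸ + t¹²) has coefficients 1,0,0,0,1,0,0,0,1,0,0,0,1,0 for degrees 0…13.
Multiplying by (1 + t³ + t⁶) gives running coefficients 1,0,0,1,1,0,1,1,1,0,1,1,1,0 for degrees 0…13.
Finally multiplying by (t + t³ + t⁴), the product of all factors after the first has coefficients 0,1,0,1,2,1,1,3,2,2,2,3,2,2 for degrees 0…13.
[t¹³] = 1·2 + 1·2 + 1·3 = 7.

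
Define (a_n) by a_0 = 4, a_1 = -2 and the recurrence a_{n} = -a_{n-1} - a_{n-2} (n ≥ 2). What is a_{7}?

-2

The ordinary generating function has denominator 1 + z + z^2.
Iterating the recurrence: a_0,…,a_{7} = 4, -2, -2, 4, -2, -2, 4, -2.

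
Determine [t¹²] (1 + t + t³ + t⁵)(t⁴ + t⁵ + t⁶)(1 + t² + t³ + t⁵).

5

(1 + t + t³ + t⁵) has coefficients 1,1,0,1,0,1 for degrees 0…5.
(t⁴ + t⁵ + t⁶) has coefficients 0,0,0,0,1,1,1,0,0,0,0,0,0 for degrees 0…12.
Finally multiplying by (1 + t² + t³ + t⁵), the product of all factors after the first has coefficients 0,0,0,0,1,1,2,2,2,2,1,1,0 for degrees 0…12.
[t¹²] = 1·0 + 1·1 + 1·2 + 1·2 = 5.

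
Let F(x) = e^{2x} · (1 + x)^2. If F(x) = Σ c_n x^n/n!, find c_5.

352

The EGF product rule gives c_5 = Σ_{k_1+k_2=5} C(5; k_1,k_2) · ∏ g_i(k_i), where e^{2x} gives (2)^k; (1+x)^2 gives the falling factorial (2)_k.
g_1(k) for k = 0…5: 1, 2, 4, 8, 16, 32.
g_2(k) for k = 0…5: 1, 2, 2, 0, 0, 0.
c_5 = Σ_k C(5,k)·g_1(k)·g_2(5−k) = 10·8·2 + 5·16·2 + 1·32·1 = 160 + 160 + 32 = 352.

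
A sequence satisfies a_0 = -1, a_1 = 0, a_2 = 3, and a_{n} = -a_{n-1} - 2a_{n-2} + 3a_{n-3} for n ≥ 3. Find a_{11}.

The ordinary generating function has denominator 1 + x + 2x^2 - 3x^3.
Iterating the recurrence: a_0,…,a_{11} = -1, 0, 3, -6, 0, 21, -39, -3, 144, -255, -42, 984.

984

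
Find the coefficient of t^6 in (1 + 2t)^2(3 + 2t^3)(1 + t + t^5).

(1 + 2t)^2 has coefficients 1,4,4 for degrees 0…2.
(3 + 2t^3) has coefficients 3,0,0,2,0,0,0 for degrees 0…6.
Finally multiplying by (1 + t + t^5), the product of all factors after the first has coefficients 3,3,0,2,2,3,0 for degrees 0…6.
[t^6] = 1·0 + 4·3 + 4·2 = 20.

20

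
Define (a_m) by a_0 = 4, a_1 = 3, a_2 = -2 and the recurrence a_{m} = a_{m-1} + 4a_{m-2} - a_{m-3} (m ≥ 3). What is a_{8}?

The ordinary generating function has denominator 1 - z - 4z^2 + z^3.
Iterating the recurrence: a_0,…,a_{8} = 4, 3, -2, 6, -5, 21, -5, 84, 43.

43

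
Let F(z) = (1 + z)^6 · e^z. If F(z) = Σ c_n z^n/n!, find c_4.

The EGF product rule gives c_4 = Σ_{k_1+k_2=4} C(4; k_1,k_2) · ∏ g_i(k_i), where (1+z)^6 gives the falling factorial (6)_k; e^z gives (1)^k.
g_1(k) for k = 0…4: 1, 6, 30, 120, 360.
g_2(k) for k = 0…4: 1, 1, 1, 1, 1.
c_4 = Σ_k C(4,k)·g_1(k)·g_2(4−k) = 1·1·1 + 4·6·1 + 6·30·1 + 4·120·1 + 1·360·1 = 1 + 24 + 180 + 480 + 360 = 1045.

1045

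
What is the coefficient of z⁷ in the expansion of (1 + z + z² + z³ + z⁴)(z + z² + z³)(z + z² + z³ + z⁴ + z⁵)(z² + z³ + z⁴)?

(1 + z + z² + z³ + z⁴) has coefficients 1,1,1,1,1 for degrees 0…4.
(z + z² + z³) has coefficients 0,1,1,1,0,0,0,0 for degrees 0…7.
Multiplying by (z + z² + z³ + z⁴ + z⁵) gives running coefficients 0,0,1,2,3,3,3,2 for degrees 0…7.
Finally multiplying by (z² + z³ + z⁴), the product of all factors after the first has coefficients 0,0,0,0,1,3,6,8 for degrees 0…7.
[z⁷] = 1·8 + 1·6 + 1·3 + 1·1 + 1·0 = 18.

18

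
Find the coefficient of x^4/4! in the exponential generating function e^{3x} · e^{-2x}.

1

The EGF product rule gives c_4 = Σ_{k_1+k_2=4} C(4; k_1,k_2) · ∏ g_i(k_i), where e^{3x} gives (3)^k; e^{-2x} gives (-2)^k.
g_1(k) for k = 0…4: 1, 3, 9, 27, 81.
g_2(k) for k = 0…4: 1, -2, 4, -8, 16.
c_4 = Σ_k C(4,k)·g_1(k)·g_2(4−k) = 1·1·16 + 4·3·(-8) + 6·9·4 + 4·27·(-2) + 1·81·1 = 16 − 96 + 216 − 216 + 81 = 1.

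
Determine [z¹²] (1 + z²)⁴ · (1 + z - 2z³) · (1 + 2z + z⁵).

-12

(1 + z²)⁴ has coefficients 1,0,4,0,6,0,4,0,1 for degrees 0…8.
(1 + z - 2z³) has coefficients 1,1,0,-2,0,0,0,0,0,0,0,0,0 for degrees 0…12.
Finally multiplying by (1 + 2z + z⁵), the product of all factors after the first has coefficients 1,3,2,-2,-4,1,1,0,-2,0,0,0,0 for degrees 0…12.
[z¹²] = 1·0 + 4·0 + 6·(-2) + 4·1 + 1·(-4) = -12.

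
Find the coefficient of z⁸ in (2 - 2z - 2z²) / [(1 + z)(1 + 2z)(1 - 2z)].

Partial fractions give a closed form: a_n = (-2/3)·(-1)^n + (5/2)·(-2)^n + (1/6)·2^n.
At n = 8: a_8 = 682.

682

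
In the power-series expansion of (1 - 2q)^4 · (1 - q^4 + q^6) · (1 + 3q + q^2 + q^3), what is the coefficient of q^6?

(1 - 2q)^4 has coefficients 1,-8,24,-32,16 for degrees 0…4.
(1 - q^4 + q^6) has coefficients 1,0,0,0,-1,0,1 for degrees 0…6.
Finally multiplying by (1 + 3q + q^2 + q^3), the product of all factors after the first has coefficients 1,3,1,1,-1,-3,0 for degrees 0…6.
[q^6] = 1·0 − 8·(-3) + 24·(-1) − 32·1 + 16·1 = -16.

-16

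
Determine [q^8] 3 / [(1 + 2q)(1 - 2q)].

The denominator gives the recurrence a_n = 4a_(n−2) for n ≥ 2; the numerator fixes a_0 = 3, a_1 = 0.
Iterating: 3, 0, 12, 0, 48, 0, 192, 0, 768, so a_8 = 768.

768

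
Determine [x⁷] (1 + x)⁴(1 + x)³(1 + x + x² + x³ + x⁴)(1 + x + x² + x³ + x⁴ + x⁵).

(1 + x)⁴ has coefficients 1,4,6,4,1 for degrees 0…4.
(1 + x)³ has coefficients 1,3,3,1,0,0,0,0 for degrees 0…7.
Multiplying by (1 + x + x² + x³ + x⁴) gives running coefficients 1,4,7,8,8,7,4,1 for degrees 0…7.
Finally multiplying by (1 + x + x² + x³ + x⁴ + x⁵), the product of all factors after the first has coefficients 1,5,12,20,28,35,38,35 for degrees 0…7.
[x⁷] = 1·35 + 4·38 + 6·35 + 4·28 + 1·20 = 529.

529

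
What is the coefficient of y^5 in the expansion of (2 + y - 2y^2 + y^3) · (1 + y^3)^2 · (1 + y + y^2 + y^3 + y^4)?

(2 + y - 2y^2 + y^3) has coefficients 2,1,-2,1 for degrees 0…3.
(1 + y^3)^2 has coefficients 1,0,0,2,0,0 for degrees 0…5.
Finally multiplying by (1 + y + y^2 + y^3 + y^4), the product of all factors after the first has coefficients 1,1,1,3,3,2 for degrees 0…5.
[y^5] = 2·2 + 1·3 − 2·3 + 1·1 = 2.

2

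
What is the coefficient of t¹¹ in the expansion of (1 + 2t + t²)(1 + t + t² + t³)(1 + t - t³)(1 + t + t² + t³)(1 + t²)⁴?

50

(1 + 2t + t²) has coefficients 1,2,1 for degrees 0…2.
(1 + t + t² + t³) has coefficients 1,1,1,1,0,0,0,0,0,0,0,0 for degrees 0…11.
Multiplying by (1 + t - t³) gives running coefficients 1,2,2,1,0,-1,-1,0,0,0,0,0 for degrees 0…11.
Multiplying by (1 + t + t² + t³) gives running coefficients 1,3,5,6,5,2,-1,-2,-2,-1,0,0 for degrees 0…11.
Finally multiplying by (1 + t²)⁴, the product of all factors after the first has coefficients 1,3,9,18,31,44,53,54,45,30,11,-2 for degrees 0…11.
[t¹¹] = 1·(-2) + 2·11 + 1·30 = 50.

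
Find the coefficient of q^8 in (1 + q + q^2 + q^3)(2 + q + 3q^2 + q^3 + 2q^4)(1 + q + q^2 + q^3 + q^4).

(1 + q + q^2 + q^3) has coefficients 1,1,1,1 for degrees 0…3.
(2 + q + 3q^2 + q^3 + 2q^4) has coefficients 2,1,3,1,2,0,0,0,0 for degrees 0…8.
Finally multiplying by (1 + q + q^2 + q^3 + q^4), the product of all factors after the first has coefficients 2,3,6,7,9,7,6,3,2 for degrees 0…8.
[q^8] = 1·2 + 1·3 + 1·6 + 1·7 = 18.

18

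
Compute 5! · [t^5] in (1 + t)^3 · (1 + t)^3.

The EGF product rule gives c_5 = Σ_{k_1+k_2=5} C(5; k_1,k_2) · ∏ g_i(k_i), where (1+t)^3 gives the falling factorial (3)_k; (1+t)^3 gives the falling factorial (3)_k.
g_1(k) for k = 0…5: 1, 3, 6, 6, 0, 0.
g_2(k) for k = 0…5: 1, 3, 6, 6, 0, 0.
c_5 = Σ_k C(5,k)·g_1(k)·g_2(5−k) = 10·6·6 + 10·6·6 = 360 + 360 = 720.

720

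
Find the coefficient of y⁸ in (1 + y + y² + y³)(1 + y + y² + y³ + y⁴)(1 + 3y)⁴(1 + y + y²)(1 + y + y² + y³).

(1 + y + y² + y³) has coefficients 1,1,1,1 for degrees 0…3.
(1 + y + y² + y³ + y⁴) has coefficients 1,1,1,1,1,0,0,0,0 for degrees 0…8.
Multiplying by (1 + 3y)⁴ gives running coefficients 1,13,67,175,256,255,243,189,81 for degrees 0…8.
Multiplying by (1 + y + y²) gives running coefficients 1,14,81,255,498,686,754,687,513 for degrees 0…8.
Finally multiplying by (1 + y + y² + y³), the product of all factors after the first has coefficients 1,15,96,351,848,1520,2193,2625,2640 for degrees 0…8.
[y⁸] = 1·2640 + 1·2625 + 1·2193 + 1·1520 = 8978.

8978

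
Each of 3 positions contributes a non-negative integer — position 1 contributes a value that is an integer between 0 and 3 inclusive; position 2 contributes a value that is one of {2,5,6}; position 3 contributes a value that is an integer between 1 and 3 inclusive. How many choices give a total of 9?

6

The generating function for the choices is (1 + x + x^2 + x^3)·(x^2 + x^5 + x^6)·(x + x^2 + x^3); the count is [x^9].
(1 + x + x^2 + x^3) has coefficients 1,1,1,1 for degrees 0…3.
(x^2 + x^5 + x^6) has coefficients 0,0,1,0,0,1,1,0,0,0 for degrees 0…9.
Finally multiplying by (x + x^2 + x^3), the product of all factors after the first has coefficients 0,0,0,1,1,1,1,2,2,1 for degrees 0…9.
[x^9] = 1·1 + 1·2 + 1·2 + 1·1 = 6.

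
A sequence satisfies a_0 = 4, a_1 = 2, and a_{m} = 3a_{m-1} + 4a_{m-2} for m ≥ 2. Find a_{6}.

The ordinary generating function has denominator 1 - 3t - 4t^2.
Iterating the recurrence: a_0,…,a_{6} = 4, 2, 22, 74, 310, 1226, 4918.

4918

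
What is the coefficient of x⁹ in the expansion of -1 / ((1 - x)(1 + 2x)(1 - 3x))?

-17578

Partial fractions give a closed form: a_n = (1/6)·1^n + (-4/15)·(-2)^n + (-9/10)·3^n.
At n = 9: a_9 = -17578.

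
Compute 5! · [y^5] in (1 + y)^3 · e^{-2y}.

The EGF product rule gives c_5 = Σ_{k_1+k_2=5} C(5; k_1,k_2) · ∏ g_i(k_i), where (1+y)^3 gives the falling factorial (3)_k; e^{-2y} gives (-2)^k.
g_1(k) for k = 0…5: 1, 3, 6, 6, 0, 0.
g_2(k) for k = 0…5: 1, -2, 4, -8, 16, -32.
c_5 = Σ_k C(5,k)·g_1(k)·g_2(5−k) = 1·1·(-32) + 5·3·16 + 10·6·(-8) + 10·6·4 = −32 + 240 − 480 + 240 = -32.

-32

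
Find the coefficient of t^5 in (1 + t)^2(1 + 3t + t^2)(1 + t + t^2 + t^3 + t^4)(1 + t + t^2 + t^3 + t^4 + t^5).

(1 + t)^2 has coefficients 1,2,1 for degrees 0…2.
(1 + 3t + t^2) has coefficients 1,3,1,0,0,0 for degrees 0…5.
Multiplying by (1 + t + t^2 + t^3 + t^4) gives running coefficients 1,4,5,5,5,4 for degrees 0…5.
Finally multiplying by (1 + t + t^2 + t^3 + t^4 + t^5), the product of all factors after the first has coefficients 1,5,10,15,20,24 for degrees 0…5.
[t^5] = 1·24 + 2·20 + 1·15 = 79.

79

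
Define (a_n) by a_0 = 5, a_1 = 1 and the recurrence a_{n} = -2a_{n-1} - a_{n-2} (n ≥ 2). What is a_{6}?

The ordinary generating function has denominator 1 + 2y + y^2.
Iterating the recurrence: a_0,…,a_{6} = 5, 1, -7, 13, -19, 25, -31.

-31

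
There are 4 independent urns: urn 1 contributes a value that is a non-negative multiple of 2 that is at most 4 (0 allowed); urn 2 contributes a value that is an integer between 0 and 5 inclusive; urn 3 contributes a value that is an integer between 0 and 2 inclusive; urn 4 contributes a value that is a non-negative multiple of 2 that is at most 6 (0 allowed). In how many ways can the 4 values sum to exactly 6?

20

The generating function for the choices is (1 + z^2 + z^4)·(1 + z + z^2 + z^3 + z^4 + z^5)·(1 + z + z^2)·(1 + z^2 + z^4 + z^6); the count is [z^6].
(1 + z^2 + z^4) has coefficients 1,0,1,0,1 for degrees 0…4.
(1 + z + z^2 + z^3 + z^4 + z^5) has coefficients 1,1,1,1,1,1,0 for degrees 0…6.
Multiplying by (1 + z + z^2) gives running coefficients 1,2,3,3,3,3,2 for degrees 0…6.
Finally multiplying by (1 + z^2 + z^4 + z^6), the product of all factors after the first has coefficients 1,2,4,5,7,8,9 for degrees 0…6.
[z^6] = 1·9 + 1·7 + 1·4 = 20.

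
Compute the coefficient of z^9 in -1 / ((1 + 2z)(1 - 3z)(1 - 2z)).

Partial fractions give a closed form: a_n = (-1/5)·(-2)^n + (-9/5)·3^n + (1)·2^n.
At n = 9: a_9 = -34815.

-34815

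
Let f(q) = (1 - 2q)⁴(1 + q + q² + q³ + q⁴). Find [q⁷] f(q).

-16

(1 - 2q)⁴ has coefficients 1,-8,24,-32,16 for degrees 0…4.
(1 + q + q² + q³ + q⁴) has coefficients 1,1,1,1,1,0,0,0 for degrees 0…7.
[q⁷] = 1·0 − 8·0 + 24·0 − 32·1 + 16·1 = -16.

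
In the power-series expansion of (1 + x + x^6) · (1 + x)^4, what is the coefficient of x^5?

(1 + x + x^6) has coefficients 1,1,0,0,0,0 for degrees 0…5.
(1 + x)^4 has coefficients 1,4,6,4,1,0 for degrees 0…5.
[x^5] = 1·0 + 1·1 = 1.

1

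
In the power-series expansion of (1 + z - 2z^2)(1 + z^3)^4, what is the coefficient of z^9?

4

(1 + z - 2z^2) has coefficients 1,1,-2 for degrees 0…2.
(1 + z^3)^4 has coefficients 1,0,0,4,0,0,6,0,0,4 for degrees 0…9.
[z^9] = 1·4 + 1·0 − 2·0 = 4.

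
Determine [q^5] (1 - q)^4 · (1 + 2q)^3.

6

(1 - q)^4 has coefficients 1,-4,6,-4,1 for degrees 0…4.
(1 + 2q)^3 has coefficients 1,6,12,8,0,0 for degrees 0…5.
[q^5] = 1·0 − 4·0 + 6·8 − 4·12 + 1·6 = 6.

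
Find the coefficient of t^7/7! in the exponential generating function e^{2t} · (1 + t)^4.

30144

The EGF product rule gives c_7 = Σ_{k_1+k_2=7} C(7; k_1,k_2) · ∏ g_i(k_i), where e^{2t} gives (2)^k; (1+t)^4 gives the falling factorial (4)_k.
g_1(k) for k = 0…7: 1, 2, 4, 8, 16, 32, 64, 128.
g_2(k) for k = 0…7: 1, 4, 12, 24, 24, 0, 0, 0.
c_7 = Σ_k C(7,k)·g_1(k)·g_2(7−k) = 35·8·24 + 35·16·24 + 21·32·12 + 7·64·4 + 1·128·1 = 6720 + 13440 + 8064 + 1792 + 128 = 30144.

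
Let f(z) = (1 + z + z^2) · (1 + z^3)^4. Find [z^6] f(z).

6

(1 + z + z^2) has coefficients 1,1,1 for degrees 0…2.
(1 + z^3)^4 has coefficients 1,0,0,4,0,0,6 for degrees 0…6.
[z^6] = 1·6 + 1·0 + 1·0 = 6.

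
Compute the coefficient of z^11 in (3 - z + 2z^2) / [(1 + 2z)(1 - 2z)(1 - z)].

3412

Partial fractions give a closed form: a_n = (4/3)·(-2)^n + (3)·2^n + (-4/3)·1^n.
At n = 11: a_11 = 3412.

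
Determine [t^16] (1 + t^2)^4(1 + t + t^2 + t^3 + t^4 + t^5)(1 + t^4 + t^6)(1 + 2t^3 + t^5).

88

(1 + t^2)^4 has coefficients 1,0,4,0,6,0,4,0,1 for degrees 0…8.
(1 + t + t^2 + t^3 + t^4 + t^5) has coefficients 1,1,1,1,1,1,0,0,0,0,0,0,0,0,0,0,0 for degrees 0…16.
Multiplying by (1 + t^4 + t^6) gives running coefficients 1,1,1,1,2,2,2,2,2,2,1,1,0,0,0,0,0 for degrees 0…16.
Finally multiplying by (1 + 2t^3 + t^5), the product of all factors after the first has coefficients 1,1,1,3,4,5,5,7,7,8,7,7,6,4,4,1,1 for degrees 0…16.
[t^16] = 1·1 + 4·4 + 6·6 + 4·7 + 1·7 = 88.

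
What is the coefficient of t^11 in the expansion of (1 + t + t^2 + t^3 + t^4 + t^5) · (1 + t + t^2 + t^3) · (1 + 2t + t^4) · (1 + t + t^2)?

(1 + t + t^2 + t^3 + t^4 + t^5) has coefficients 1,1,1,1,1,1 for degrees 0…5.
(1 + t + t^2 + t^3) has coefficients 1,1,1,1,0,0,0,0,0,0,0,0 for degrees 0…11.
Multiplying by (1 + 2t + t^4) gives running coefficients 1,3,3,3,3,1,1,1,0,0,0,0 for degrees 0…11.
Finally multiplying by (1 + t + t^2), the product of all factors after the first has coefficients 1,4,7,9,9,7,5,3,2,1,0,0 for degrees 0…11.
[t^11] = 1·0 + 1·0 + 1·1 + 1·2 + 1·3 + 1·5 = 11.

11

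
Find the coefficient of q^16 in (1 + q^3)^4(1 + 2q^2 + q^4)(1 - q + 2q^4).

3

(1 + q^3)^4 has coefficients 1,0,0,4,0,0,6,0,0,4,0,0,1 for degrees 0…12.
(1 + 2q^2 + q^4) has coefficients 1,0,2,0,1,0,0,0,0,0,0,0,0,0,0,0,0 for degrees 0…16.
Finally multiplying by (1 - q + 2q^4), the product of all factors after the first has coefficients 1,-1,2,-2,3,-1,4,0,2,0,0,0,0,0,0,0,0 for degrees 0…16.
[q^16] = 1·0 + 4·0 + 6·0 + 4·0 + 1·3 = 3.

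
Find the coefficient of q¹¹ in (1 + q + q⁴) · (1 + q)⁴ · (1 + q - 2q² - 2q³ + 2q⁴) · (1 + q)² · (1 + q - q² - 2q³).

(1 + q + q⁴) has coefficients 1,1,0,0,1 for degrees 0…4.
(1 + q)⁴ has coefficients 1,4,6,4,1,0,0,0,0,0,0,0 for degrees 0…11.
Multiplying by (1 + q - 2q² - 2q³ + 2q⁴) gives running coefficients 1,5,8,0,-13,-11,2,6,2,0,0,0 for degrees 0…11.
Multiplying by (1 + q)² gives running coefficients 1,7,19,21,-5,-37,-33,-1,16,10,2,0 for degrees 0…11.
Finally multiplying by (1 + q - q² - 2q³), the product of all factors after the first has coefficients 1,8,25,31,-17,-101,-107,13,122,93,-2,-40 for degrees 0…11.
[q¹¹] = 1·(-40) + 1·(-2) + 1·13 = -29.

-29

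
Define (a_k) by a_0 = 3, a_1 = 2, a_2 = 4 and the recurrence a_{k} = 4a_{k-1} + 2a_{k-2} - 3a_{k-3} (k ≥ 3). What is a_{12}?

The ordinary generating function has denominator 1 - 4z - 2z^2 + 3z^3.
Iterating the recurrence: a_0,…,a_{12} = 3, 2, 4, 11, 46, 194, 835, 3590, 15448, 66467, 285994, 1230566, 5294851.

5294851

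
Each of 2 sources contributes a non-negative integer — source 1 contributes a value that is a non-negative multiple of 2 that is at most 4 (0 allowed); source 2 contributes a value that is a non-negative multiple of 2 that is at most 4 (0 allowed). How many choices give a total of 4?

The generating function for the choices is (1 + y² + y⁴)·(1 + y² + y⁴); the count is [y⁴].
(1 + y² + y⁴) has coefficients 1,0,1,0,1 for degrees 0…4.
(1 + y² + y⁴) has coefficients 1,0,1,0,1 for degrees 0…4.
[y⁴] = 1·1 + 1·1 + 1·1 = 3.

3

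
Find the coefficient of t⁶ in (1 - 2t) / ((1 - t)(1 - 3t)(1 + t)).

Partial fractions give a closed form: a_n = (1/4)·1^n + (3/8)·3^n + (3/8)·(-1)^n.
At n = 6: a_6 = 274.

274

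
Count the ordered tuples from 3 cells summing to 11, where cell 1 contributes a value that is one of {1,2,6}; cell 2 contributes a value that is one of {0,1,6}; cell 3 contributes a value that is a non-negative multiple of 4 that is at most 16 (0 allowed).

The generating function for the choices is (t + t² + t⁶)·(1 + t + t⁶)·(1 + t⁴ + t⁸ + t¹² + t¹⁶); the count is [t¹¹].
(t + t² + t⁶) has coefficients 0,1,1,0,0,0,1 for degrees 0…6.
(1 + t + t⁶) has coefficients 1,1,0,0,0,0,1,0,0,0,0,0 for degrees 0…11.
Finally multiplying by (1 + t⁴ + t⁸ + t¹² + t¹⁶), the product of all factors after the first has coefficients 1,1,0,0,1,1,1,0,1,1,1,0 for degrees 0…11.
[t¹¹] = 1·1 + 1·1 + 1·1 = 3.

3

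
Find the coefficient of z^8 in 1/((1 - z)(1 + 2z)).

171

Partial fractions give a closed form: a_n = (1/3)·1^n + (2/3)·(-2)^n.
At n = 8: a_8 = 171.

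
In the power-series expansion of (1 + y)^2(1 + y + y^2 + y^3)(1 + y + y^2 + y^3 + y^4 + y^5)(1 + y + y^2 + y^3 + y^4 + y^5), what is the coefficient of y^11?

40

(1 + y)^2 has coefficients 1,2,1 for degrees 0…2.
(1 + y + y^2 + y^3) has coefficients 1,1,1,1,0,0,0,0,0,0,0,0 for degrees 0…11.
Multiplying by (1 + y + y^2 + y^3 + y^4 + y^5) gives running coefficients 1,2,3,4,4,4,3,2,1,0,0,0 for degrees 0…11.
Finally multiplying by (1 + y + y^2 + y^3 + y^4 + y^5), the product of all factors after the first has coefficients 1,3,6,10,14,18,20,20,18,14,10,6 for degrees 0…11.
[y^11] = 1·6 + 2·10 + 1·14 = 40.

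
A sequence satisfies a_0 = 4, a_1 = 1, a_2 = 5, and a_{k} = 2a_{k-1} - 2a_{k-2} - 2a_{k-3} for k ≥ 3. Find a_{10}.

The ordinary generating function has denominator 1 - 2y + 2y^2 + 2y^3.
Iterating the recurrence: a_0,…,a_{10} = 4, 1, 5, 0, -12, -34, -44, 4, 164, 408, 480.

480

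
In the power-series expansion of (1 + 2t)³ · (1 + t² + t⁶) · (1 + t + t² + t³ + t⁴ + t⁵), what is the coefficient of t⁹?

47

(1 + 2t)³ has coefficients 1,6,12,8 for degrees 0…3.
(1 + t² + t⁶) has coefficients 1,0,1,0,0,0,1,0,0,0 for degrees 0…9.
Finally multiplying by (1 + t + t² + t³ + t⁴ + t⁵), the product of all factors after the first has coefficients 1,1,2,2,2,2,2,2,1,1 for degrees 0…9.
[t⁹] = 1·1 + 6·1 + 12·2 + 8·2 = 47.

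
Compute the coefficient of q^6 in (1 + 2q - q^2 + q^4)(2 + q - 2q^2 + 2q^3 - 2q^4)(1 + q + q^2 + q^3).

-2

(1 + 2q - q^2 + q^4) has coefficients 1,2,-1,0,1 for degrees 0…4.
(2 + q - 2q^2 + 2q^3 - 2q^4) has coefficients 2,1,-2,2,-2,0,0 for degrees 0…6.
Finally multiplying by (1 + q + q^2 + q^3), the product of all factors after the first has coefficients 2,3,1,3,-1,-2,0 for degrees 0…6.
[q^6] = 1·0 + 2·(-2) − 1·(-1) + 1·1 = -2.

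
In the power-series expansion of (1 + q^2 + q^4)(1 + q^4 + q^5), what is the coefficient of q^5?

(1 + q^2 + q^4) has coefficients 1,0,1,0,1 for degrees 0…4.
(1 + q^4 + q^5) has coefficients 1,0,0,0,1,1 for degrees 0…5.
[q^5] = 1·1 + 1·0 + 1·0 = 1.

1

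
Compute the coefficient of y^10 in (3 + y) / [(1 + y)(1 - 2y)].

2390

The denominator gives the recurrence a_n = a_(n−1) + 2a_(n−2) for n ≥ 2; the numerator fixes a_0 = 3, a_1 = 4.
Iterating: 3, 4, 10, 18, 38, 74, 150, 298, 598, 1194, 2390, so a_10 = 2390.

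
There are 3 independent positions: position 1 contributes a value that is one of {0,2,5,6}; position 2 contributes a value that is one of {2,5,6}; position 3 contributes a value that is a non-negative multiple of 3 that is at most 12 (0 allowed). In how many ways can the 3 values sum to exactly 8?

4

The generating function for the choices is (1 + x^2 + x^5 + x^6)·(x^2 + x^5 + x^6)·(1 + x^3 + x^6 + x^9 + x^12); the count is [x^8].
(1 + x^2 + x^5 + x^6) has coefficients 1,0,1,0,0,1,1 for degrees 0…6.
(x^2 + x^5 + x^6) has coefficients 0,0,1,0,0,1,1,0,0 for degrees 0…8.
Finally multiplying by (1 + x^3 + x^6 + x^9 + x^12), the product of all factors after the first has coefficients 0,0,1,0,0,2,1,0,2 for degrees 0…8.
[x^8] = 1·2 + 1·1 + 1·0 + 1·1 = 4.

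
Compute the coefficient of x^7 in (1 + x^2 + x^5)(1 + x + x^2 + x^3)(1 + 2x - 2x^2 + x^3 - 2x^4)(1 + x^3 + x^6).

-1

(1 + x^2 + x^5) has coefficients 1,0,1,0,0,1 for degrees 0…5.
(1 + x + x^2 + x^3) has coefficients 1,1,1,1,0,0,0,0 for degrees 0…7.
Multiplying by (1 + 2x - 2x^2 + x^3 - 2x^4) gives running coefficients 1,3,1,2,-1,-3,-1,-2 for degrees 0…7.
Finally multiplying by (1 + x^3 + x^6), the product of all factors after the first has coefficients 1,3,1,3,2,-2,2,0 for degrees 0…7.
[x^7] = 1·0 + 1·(-2) + 1·1 = -1.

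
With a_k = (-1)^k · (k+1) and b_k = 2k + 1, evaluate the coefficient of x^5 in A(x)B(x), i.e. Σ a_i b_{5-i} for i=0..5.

3

This is [x^5] in the product of the two ordinary generating functions.
Σ = 1·11 − 2·9 + 3·7 − 4·5 + 5·3 − 6·1 = 3.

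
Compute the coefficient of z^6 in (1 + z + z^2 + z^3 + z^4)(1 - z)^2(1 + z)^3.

-2

(1 + z + z^2 + z^3 + z^4) has coefficients 1,1,1,1,1 for degrees 0…4.
(1 - z)^2 has coefficients 1,-2,1,0,0,0,0 for degrees 0…6.
Finally multiplying by (1 + z)^3, the product of all factors after the first has coefficients 1,1,-2,-2,1,1,0 for degrees 0…6.
[z^6] = 1·0 + 1·1 + 1·1 + 1·(-2) + 1·(-2) = -2.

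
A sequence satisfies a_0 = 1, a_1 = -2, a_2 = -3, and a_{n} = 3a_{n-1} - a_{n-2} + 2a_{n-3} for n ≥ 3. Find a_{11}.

The ordinary generating function has denominator 1 - 3t + t^2 - 2t^3.
Iterating the recurrence: a_0,…,a_{11} = 1, -2, -3, -5, -16, -49, -141, -406, -1175, -3401, -9840, -28469.

-28469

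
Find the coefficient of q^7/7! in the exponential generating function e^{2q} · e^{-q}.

1

The EGF product rule gives c_7 = Σ_{k_1+k_2=7} C(7; k_1,k_2) · ∏ g_i(k_i), where e^{2q} gives (2)^k; e^{-q} gives (-1)^k.
g_1(k) for k = 0…7: 1, 2, 4, 8, 16, 32, 64, 128.
g_2(k) for k = 0…7: 1, -1, 1, -1, 1, -1, 1, -1.
c_7 = Σ_k C(7,k)·g_1(k)·g_2(7−k) = 1·1·(-1) + 7·2·1 + 21·4·(-1) + 35·8·1 + 35·16·(-1) + 21·32·1 + 7·64·(-1) + 1·128·1 = −1 + 14 − 84 + 280 − 560 + 672 − 448 + 128 = 1.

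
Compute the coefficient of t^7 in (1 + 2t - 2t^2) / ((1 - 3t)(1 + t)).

2370

The denominator gives the recurrence a_n = 2a_(n−1) + 3a_(n−2) for n ≥ 3; the numerator fixes a_0 = 1, a_1 = 4, a_2 = 9.
Iterating: 1, 4, 9, 30, 87, 264, 789, 2370, so a_7 = 2370.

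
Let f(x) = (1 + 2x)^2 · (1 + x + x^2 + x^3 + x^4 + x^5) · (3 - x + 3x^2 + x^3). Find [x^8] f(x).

(1 + 2x)^2 has coefficients 1,4,4 for degrees 0…2.
(1 + x + x^2 + x^3 + x^4 + x^5) has coefficients 1,1,1,1,1,1,0,0,0 for degrees 0…8.
Finally multiplying by (3 - x + 3x^2 + x^3), the product of all factors after the first has coefficients 3,2,5,6,6,6,3,4,1 for degrees 0…8.
[x^8] = 1·1 + 4·4 + 4·3 = 29.

29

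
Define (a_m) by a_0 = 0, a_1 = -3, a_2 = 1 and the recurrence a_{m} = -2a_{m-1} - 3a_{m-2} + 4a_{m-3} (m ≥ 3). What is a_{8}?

675

The ordinary generating function has denominator 1 + 2t + 3t^2 - 4t^3.
Iterating the recurrence: a_0,…,a_{8} = 0, -3, 1, 7, -29, 41, 33, -305, 675.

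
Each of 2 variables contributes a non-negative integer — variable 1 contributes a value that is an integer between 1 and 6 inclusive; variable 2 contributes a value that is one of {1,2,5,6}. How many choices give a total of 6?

The generating function for the choices is (t + t² + t³ + t⁴ + t⁵ + t⁶)·(t + t² + t⁵ + t⁶); the count is [t⁶].
(t + t² + t³ + t⁴ + t⁵ + t⁶) has coefficients 0,1,1,1,1,1,1 for degrees 0…6.
(t + t² + t⁵ + t⁶) has coefficients 0,1,1,0,0,1,1 for degrees 0…6.
[t⁶] = 1·1 + 1·0 + 1·0 + 1·1 + 1·1 + 1·0 = 3.

3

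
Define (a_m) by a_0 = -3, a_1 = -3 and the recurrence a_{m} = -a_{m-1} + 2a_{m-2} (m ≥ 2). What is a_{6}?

-3

The ordinary generating function has denominator 1 + x - 2x^2.
Iterating the recurrence: a_0,…,a_{6} = -3, -3, -3, -3, -3, -3, -3.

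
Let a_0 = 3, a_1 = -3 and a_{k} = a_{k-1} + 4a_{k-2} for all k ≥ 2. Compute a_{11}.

12381

The ordinary generating function has denominator 1 - z - 4z^2.
Iterating the recurrence: a_0,…,a_{11} = 3, -3, 9, -3, 33, 21, 153, 237, 849, 1797, 5193, 12381.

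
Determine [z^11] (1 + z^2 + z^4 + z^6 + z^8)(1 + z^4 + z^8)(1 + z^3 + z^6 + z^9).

4

(1 + z^2 + z^4 + z^6 + z^8) has coefficients 1,0,1,0,1,0,1,0,1 for degrees 0…8.
(1 + z^4 + z^8) has coefficients 1,0,0,0,1,0,0,0,1,0,0,0 for degrees 0…11.
Finally multiplying by (1 + z^3 + z^6 + z^9), the product of all factors after the first has coefficients 1,0,0,1,1,0,1,1,1,1,1,1 for degrees 0…11.
[z^11] = 1·1 + 1·1 + 1·1 + 1·0 + 1·1 = 4.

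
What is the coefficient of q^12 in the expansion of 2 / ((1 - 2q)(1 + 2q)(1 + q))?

The denominator gives the recurrence a_n = −a_(n−1) + 4a_(n−2) + 4a_(n−3) for n ≥ 3; the numerator fixes a_0 = 2, a_1 = -2, a_2 = 10.
Iterating: 2, -2, 10, -10, 42, -42, 170, -170, 682, -682, 2730, -2730, 10922, so a_12 = 10922.

10922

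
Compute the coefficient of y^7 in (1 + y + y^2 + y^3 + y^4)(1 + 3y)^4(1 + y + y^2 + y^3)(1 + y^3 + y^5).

1535

(1 + y + y^2 + y^3 + y^4) has coefficients 1,1,1,1,1 for degrees 0…4.
(1 + 3y)^4 has coefficients 1,12,54,108,81,0,0,0 for degrees 0…7.
Multiplying by (1 + y + y^2 + y^3) gives running coefficients 1,13,67,175,255,243,189,81 for degrees 0…7.
Finally multiplying by (1 + y^3 + y^5), the product of all factors after the first has coefficients 1,13,67,176,268,311,377,403 for degrees 0…7.
[y^7] = 1·403 + 1·377 + 1·311 + 1·268 + 1·176 = 1535.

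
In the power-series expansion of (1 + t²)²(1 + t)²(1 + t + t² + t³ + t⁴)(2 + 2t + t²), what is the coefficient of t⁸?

45

(1 + t²)² has coefficients 1,0,2,0,1 for degrees 0…4.
(1 + t)² has coefficients 1,2,1,0,0,0,0,0,0 for degrees 0…8.
Multiplying by (1 + t + t² + t³ + t⁴) gives running coefficients 1,3,4,4,4,3,1,0,0 for degrees 0…8.
Finally multiplying by (2 + 2t + t²), the product of all factors after the first has coefficients 2,8,15,19,20,18,12,5,1 for degrees 0…8.
[t⁸] = 1·1 + 2·12 + 1·20 = 45.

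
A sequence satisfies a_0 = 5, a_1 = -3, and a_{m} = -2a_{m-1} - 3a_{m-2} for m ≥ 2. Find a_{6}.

The ordinary generating function has denominator 1 + 2q + 3q^2.
Iterating the recurrence: a_0,…,a_{6} = 5, -3, -9, 27, -27, -27, 135.

135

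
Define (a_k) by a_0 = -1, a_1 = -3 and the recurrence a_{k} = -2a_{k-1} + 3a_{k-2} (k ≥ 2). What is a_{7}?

The ordinary generating function has denominator 1 + 2q - 3q^2.
Iterating the recurrence: a_0,…,a_{7} = -1, -3, 3, -15, 39, -123, 363, -1095.

-1095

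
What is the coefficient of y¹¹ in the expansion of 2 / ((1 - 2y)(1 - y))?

8190

The denominator gives the recurrence a_n = 3a_(n−1) − 2a_(n−2) for n ≥ 2; the numerator fixes a_0 = 2, a_1 = 6.
Iterating: 2, 6, 14, 30, 62, 126, 254, 510, 1022, 2046, 4094, 8190, so a_11 = 8190.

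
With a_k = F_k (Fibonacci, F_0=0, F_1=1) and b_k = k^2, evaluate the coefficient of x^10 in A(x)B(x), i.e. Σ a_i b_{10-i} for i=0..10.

839

This is [x^10] in the product of the two ordinary generating functions.
Σ = 0·100 + 1·81 + 1·64 + 2·49 + 3·36 + 5·25 + 8·16 + 13·9 + 21·4 + 34·1 + 55·0 = 839.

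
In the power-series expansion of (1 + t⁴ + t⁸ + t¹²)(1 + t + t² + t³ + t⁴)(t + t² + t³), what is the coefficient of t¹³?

4

(1 + t⁴ + t⁸ + t¹²) has coefficients 1,0,0,0,1,0,0,0,1,0,0,0,1 for degrees 0…12.
(1 + t + t² + t³ + t⁴) has coefficients 1,1,1,1,1,0,0,0,0,0,0,0,0,0 for degrees 0…13.
Finally multiplying by (t + t² + t³), the product of all factors after the first has coefficients 0,1,2,3,3,3,2,1,0,0,0,0,0,0 for degrees 0…13.
[t¹³] = 1·0 + 1·0 + 1·3 + 1·1 = 4.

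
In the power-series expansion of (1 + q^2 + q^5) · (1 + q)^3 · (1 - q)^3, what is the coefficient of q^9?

(1 + q^2 + q^5) has coefficients 1,0,1,0,0,1 for degrees 0…5.
(1 + q)^3 has coefficients 1,3,3,1,0,0,0,0,0,0 for degrees 0…9.
Finally multiplying by (1 - q)^3, the product of all factors after the first has coefficients 1,0,-3,0,3,0,-1,0,0,0 for degrees 0…9.
[q^9] = 1·0 + 1·0 + 1·3 = 3.

3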